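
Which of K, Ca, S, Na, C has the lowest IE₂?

Ca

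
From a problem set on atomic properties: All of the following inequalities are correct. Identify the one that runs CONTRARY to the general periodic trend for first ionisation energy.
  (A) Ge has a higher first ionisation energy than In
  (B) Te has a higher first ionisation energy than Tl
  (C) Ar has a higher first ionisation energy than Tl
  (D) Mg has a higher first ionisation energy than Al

The general trend: first ionisation energy increases across a period and decreases down a group.
(A) Ge (period 4, group 14) vs In (period 5, group 13): the stated order agrees with the simple trend.
(B) Te (period 5, group 16) vs Tl (period 6, group 13): the stated order agrees with the simple trend.
(C) Ar (period 3, group 18) vs Tl (period 6, group 13): the stated order agrees with the simple trend.
(D) Mg (period 3, group 2) vs Al (period 3, group 13): the stated order contradicts the simple trend.
The exception is (D): Al's single 3p electron is easier to remove than one from Mg's filled 3s².

(D)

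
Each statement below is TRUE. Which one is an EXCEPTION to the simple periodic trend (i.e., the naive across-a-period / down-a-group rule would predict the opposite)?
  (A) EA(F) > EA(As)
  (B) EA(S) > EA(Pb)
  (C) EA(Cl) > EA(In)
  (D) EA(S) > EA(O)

(D)

The general trend: electron affinity increases across a period and decreases down a group.
(A) F (period 2, group 17) vs As (period 4, group 15): the stated order agrees with the simple trend.
(B) S (period 3, group 16) vs Pb (period 6, group 14): the stated order agrees with the simple trend.
(C) Cl (period 3, group 17) vs In (period 5, group 13): the stated order agrees with the simple trend.
(D) S (period 3, group 16) vs O (period 2, group 16): the stated order contradicts the simple trend.
The exception is (D): the compact 2p subshell of O repels the added electron more than S's larger 3p does.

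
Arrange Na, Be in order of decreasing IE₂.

Na > Be

After 1 electron has been removed, what remains? Na⁺ is the bare [Ne] core; Be⁺ still has 1 valence electron.
Breaking into a closed-shell core is much more expensive than removing a leftover valence electron — Na has the largest IE_2 here.
Approximate IE_2 values (kJ/mol): Na 4562, Be 1757.
Putting it together, IE_2: Be < Na.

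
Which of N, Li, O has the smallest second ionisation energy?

N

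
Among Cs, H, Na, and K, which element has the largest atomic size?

Cs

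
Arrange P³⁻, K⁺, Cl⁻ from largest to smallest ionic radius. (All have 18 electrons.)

P³⁻ > Cl⁻ > K⁺

All of these have 18 electrons, so size is governed by nuclear charge alone: the more protons, the stronger the pull on the same electron cloud, and the smaller the ion.
Nuclear charges: K⁺ (Z=19), Cl⁻ (Z=17), P³⁻ (Z=15).
Largest to smallest: P³⁻ > Cl⁻ > K⁺.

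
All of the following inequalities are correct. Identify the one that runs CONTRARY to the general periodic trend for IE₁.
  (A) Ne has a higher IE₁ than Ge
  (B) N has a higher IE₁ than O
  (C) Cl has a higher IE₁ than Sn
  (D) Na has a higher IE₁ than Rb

The general trend: IE₁ increases across a period and decreases down a group.
(A) Ne (period 2, group 18) vs Ge (period 4, group 14): the stated order agrees with the simple trend.
(B) N (period 2, group 15) vs O (period 2, group 16): the stated order contradicts the simple trend.
(C) Cl (period 3, group 17) vs Sn (period 5, group 14): the stated order agrees with the simple trend.
(D) Na (period 3, group 1) vs Rb (period 5, group 1): the stated order agrees with the simple trend.
The exception is (B): pairing an electron in O's 2p⁴ costs repulsion energy, so O ionizes more easily than half-filled N (2p³).

(B)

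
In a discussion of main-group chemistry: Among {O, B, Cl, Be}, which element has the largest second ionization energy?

O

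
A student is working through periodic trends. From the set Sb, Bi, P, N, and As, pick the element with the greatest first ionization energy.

Across a period the outer electron is held more tightly (higher IE₁); down a group it sits in a higher shell, more shielded, and comes off more easily.
All are in group 15, so first ionization energy increases up the group.
The greatest first ionization energy among these belongs to N.

N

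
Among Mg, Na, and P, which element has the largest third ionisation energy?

Mg

IE_3 is the cost of taking one more electron from the +2 cation: Mg²⁺ is the bare [Ne] core; Na²⁺ is already 1 electron into the core; P²⁺ still has 3 valence electrons.
Pulling an electron out of a noble-gas core costs far more than removing a remaining valence electron, so Na and Mg sit at the high end of IE_3.
Approximate IE_3 values (kJ/mol): Mg 7733, Na 6910, P 2914.
Hence IE_3: P < Na < Mg.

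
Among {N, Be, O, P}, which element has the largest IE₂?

O

After 1 electron has been removed, what remains? N⁺ still has 4 valence electrons; Be⁺ still has 1 valence electron; O⁺ still has 5 valence electrons; P⁺ still has 4 valence electrons.
All are still removing valence electrons, so compare the +1 ions as you would atoms: IE_2 generally rises across a period (higher Z_eff) and falls down a group (larger shell), subject to the usual subshell exceptions.
Valence configurations: N⁺ [He]2s²2p², Be⁺ [He]2s¹, O⁺ [He]2s²2p³, P⁺ [Ne]3s²3p².
Tabulated IE_2 (kJ/mol): N 2856, Be 1757, O 3388, P 1907.
Overall IE_2 order: Be < P < N < O.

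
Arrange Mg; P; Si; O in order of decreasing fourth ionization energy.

The fourth ionization energy removes an electron from the +3 ion. For each element: Mg³⁺ is already 1 electron into the core; P³⁺ still has 2 valence electrons; Si³⁺ still has 1 valence electron; O³⁺ still has 3 valence electrons.
Pulling an electron out of a noble-gas core costs far more than removing a remaining valence electron, so Mg sits at the high end of IE_4.
Valence configurations: P³⁺ [Ne]3s², Si³⁺ [Ne]3s¹, O³⁺ [He]2s²2p¹.
Approximate IE_4 values (kJ/mol): Mg 10543, P 4964, Si 4356, O 7469.
Hence IE_4: Si < P < O < Mg.

Mg > O > P > Si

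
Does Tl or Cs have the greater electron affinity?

Cs is in period 6, group 1; Tl is in period 6, group 13.
Atoms with high Z_eff and room in the valence shell (especially the halogens) have the most exothermic electron affinities.
All lie in period 6; the across-period trend (electron affinity increases left to right) applies, with the exception below.
Note the exception: Cs has a higher electron affinity than Tl, contrary to the simple trend — Tl's ns²np¹ configuration gives only a small electron affinity — the sparsely filled np subshell binds an added electron weakly.
Approximate values (kJ/mol): Cs 46, Tl 19.
So Cs has the greater electron affinity (Cs > Tl).

Cs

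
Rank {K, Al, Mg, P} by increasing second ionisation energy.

The second ionization energy removes an electron from the +1 ion. For each element: K⁺ is the bare [Ar] core; Al⁺ still has 2 valence electrons; Mg⁺ still has 1 valence electron; P⁺ still has 4 valence electrons.
Pulling an electron out of a noble-gas core costs far more than removing a remaining valence electron, so K sits at the high end of IE_2.
Valence configurations: Al⁺ [Ne]3s², Mg⁺ [Ne]3s¹, P⁺ [Ne]3s²3p².
The numbers (kJ/mol): K 3052, Al 1817, Mg 1451, P 1907.
Overall IE_2 order: Mg < Al < P < K.

Mg < Al < P < K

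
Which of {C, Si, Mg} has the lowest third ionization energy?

Si

The third ionization energy removes an electron from the +2 ion. For each element: C²⁺ still has 2 valence electrons; Si²⁺ still has 2 valence electrons; Mg²⁺ is the bare [Ne] core.
Pulling an electron out of a noble-gas core costs far more than removing a remaining valence electron, so Mg sits at the high end of IE_3.
Valence configurations: C²⁺ [He]2s², Si²⁺ [Ne]3s².
Tabulated IE_3 (kJ/mol): C 4620, Si 3232, Mg 7733.
Hence IE_3: Si < C < Mg.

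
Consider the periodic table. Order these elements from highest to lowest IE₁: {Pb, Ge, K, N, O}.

N, O, Ge, Pb, K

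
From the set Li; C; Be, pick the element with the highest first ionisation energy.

Li is in period 2, group 1; Be is in period 2, group 2; C is in period 2, group 14.
First ionization energy rises across a period (greater Z_eff holds electrons more tightly) and falls down a group (valence electrons are farther from the nucleus).
All lie in period 2, so first ionization energy increases left to right.
The highest first ionisation energy among these belongs to C.

C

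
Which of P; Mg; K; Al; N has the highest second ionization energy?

IE_2 is the cost of taking one more electron from the +1 cation: P⁺ still has 4 valence electrons; Mg⁺ still has 1 valence electron; K⁺ is the bare [Ar] core; Al⁺ still has 2 valence electrons; N⁺ still has 4 valence electrons.
Breaking into a closed-shell core is much more expensive than removing a leftover valence electron — K has the largest IE_2 here.
Valence configurations: P⁺ [Ne]3s²3p², Mg⁺ [Ne]3s¹, Al⁺ [Ne]3s², N⁺ [He]2s²2p².
Tabulated IE_2 (kJ/mol): P 1907, Mg 1451, K 3052, Al 1817, N 2856.
Putting it together, IE_2: Mg < Al < P < N < K.

K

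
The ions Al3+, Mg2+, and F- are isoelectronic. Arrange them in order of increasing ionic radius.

Al3+ < Mg2+ < F-

All of these have 10 electrons, so size is governed by nuclear charge alone: the more protons, the stronger the pull on the same electron cloud, and the smaller the ion.
Nuclear charges: Al3+ (Z=13), Mg2+ (Z=12), F- (Z=9).
Smallest to largest: Al3+ < Mg2+ < F-.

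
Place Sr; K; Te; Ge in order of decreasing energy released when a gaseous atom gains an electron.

K is in period 4, group 1; Ge is in period 4, group 14; Sr is in period 5, group 2; Te is in period 5, group 16.
EA tends to increase across a period and decrease down a group, though the pattern is less regular than for IE or radius.
These span different periods and groups, so the two trends combine.
K > Sr: period and group pull opposite ways; the down-group shift dominates (48 vs 5 kJ/mol).
Ge > K: Ge lies to the right of K in period 4, so the across-period effect alone puts Ge higher.
Te > Ge: the two effects oppose for this pair; the across-period effect wins (190 vs 119 kJ/mol).
Tabulated electron affinity (kJ/mol): K 48, Ge 119, Sr 5, Te 190.
So from highest to lowest: Te > Ge > K > Sr.

Te > Ge > K > Sr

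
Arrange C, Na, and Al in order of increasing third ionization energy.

Al < C < Na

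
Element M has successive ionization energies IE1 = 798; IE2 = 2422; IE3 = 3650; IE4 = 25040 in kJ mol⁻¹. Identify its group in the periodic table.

Group 13

Look for the largest jump between consecutive ionization energies: IE4/IE3 ≈ 6.9, far larger than any earlier ratio.
That jump marks the point where a core electron is being removed. So the atom has 3 valence electrons.
A main-group element with 3 valence electrons is in group 13.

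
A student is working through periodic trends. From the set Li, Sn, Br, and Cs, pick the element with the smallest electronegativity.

Li is in period 2, group 1; Br is in period 4, group 17; Sn is in period 5, group 14; Cs is in period 6, group 1.
Smaller atoms with higher effective nuclear charge are more electronegative.
Here both period and group differ, so the two effects have to be weighed against each other.
Li > Cs: they share group 1; the group trend gives Li the larger value.
Sn > Li: the two effects oppose for this pair; the across-period effect wins (1.96 vs 0.98).
Br > Sn: relative to Sn, both the across-period and down-group shifts push Br's electronegativity up.
For reference (Pauling): Li 0.98, Br 2.96, Sn 1.96, Cs 0.79.
The smallest electronegativity among these belongs to Cs.

Cs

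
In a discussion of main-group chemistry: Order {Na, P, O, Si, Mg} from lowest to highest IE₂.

Mg < Si < P < O < Na

The second ionization energy removes an electron from the +1 ion. For each element: Na⁺ is the bare [Ne] core; P⁺ still has 4 valence electrons; O⁺ still has 5 valence electrons; Si⁺ still has 3 valence electrons; Mg⁺ still has 1 valence electron.
Breaking into a closed-shell core is much more expensive than removing a leftover valence electron — Na has the largest IE_2 here.
Valence configurations: P⁺ [Ne]3s²3p², O⁺ [He]2s²2p³, Si⁺ [Ne]3s²3p¹, Mg⁺ [Ne]3s¹.
Tabulated IE_2 (kJ/mol): Na 4562, P 1907, O 3388, Si 1577, Mg 1451.
Overall IE_2 order: Mg < Si < P < O < Na.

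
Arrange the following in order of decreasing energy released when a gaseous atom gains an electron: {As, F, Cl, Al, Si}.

Cl > F > Si > As > Al

Atoms with high Z_eff and room in the valence shell (especially the halogens) have the most exothermic electron affinities.
These span different periods and groups, so the two trends combine.
As > Al: the two effects oppose for this pair; the across-period effect wins (78 vs 42 kJ/mol).
Si > As: the two effects oppose for this pair; the down-group effect wins (134 vs 78 kJ/mol).
F > Si: both effects reinforce here, so F is clearly the higher of the two.
Cl > F: this pair runs against the simple trend — see the exception note.
Note the exception: Cl has a higher electron affinity than F, contrary to the simple trend — F's small 2p subshell makes the incoming electron feel strong e⁻–e⁻ repulsion, so Cl actually releases more energy on gaining an electron.
For reference (kJ/mol): F 328, Al 42, Si 134, Cl 349, As 78.
So from highest to lowest: Cl > F > Si > As > Al.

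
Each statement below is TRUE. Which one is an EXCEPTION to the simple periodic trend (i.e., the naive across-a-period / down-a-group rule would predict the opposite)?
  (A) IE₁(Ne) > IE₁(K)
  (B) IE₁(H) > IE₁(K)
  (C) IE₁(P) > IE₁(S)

The general trend: first ionization energy increases across a period and decreases down a group.
(A) Ne (period 2, group 18) vs K (period 4, group 1): the stated order agrees with the simple trend.
(B) H (period 1, group 1) vs K (period 4, group 1): the stated order agrees with the simple trend.
(C) P (period 3, group 15) vs S (period 3, group 16): the stated order contradicts the simple trend.
The exception is (C): S (3p⁴) ionizes more easily than half-filled P (3p³) because the paired 3p electron in S is pushed out by e⁻–e⁻ repulsion.

(C)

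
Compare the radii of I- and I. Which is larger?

I-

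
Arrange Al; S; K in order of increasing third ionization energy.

IE_3 is the cost of taking one more electron from the +2 cation: Al²⁺ still has 1 valence electron; S²⁺ still has 4 valence electrons; K²⁺ is already 1 electron into the core.
Pulling an electron out of a noble-gas core costs far more than removing a remaining valence electron, so K sits at the high end of IE_3.
Valence configurations: Al²⁺ [Ne]3s¹, S²⁺ [Ne]3s²3p².
Tabulated IE_3 (kJ/mol): Al 2745, S 3357, K 4420.
So the third ionization energies run Al < S < K.

Al < S < K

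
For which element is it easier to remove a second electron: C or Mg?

After 1 electron has been removed, what remains? C⁺ still has 3 valence electrons; Mg⁺ still has 1 valence electron.
All are still removing valence electrons, so compare the +1 ions as you would atoms: IE_2 generally rises across a period (higher Z_eff) and falls down a group (larger shell), subject to the usual subshell exceptions.
Valence configurations: C⁺ [He]2s²2p¹, Mg⁺ [Ne]3s¹.
Tabulated IE_2 (kJ/mol): C 2353, Mg 1451.
So the second ionization energies run Mg < C.

Mg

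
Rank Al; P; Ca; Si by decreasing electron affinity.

Si, P, Al, Ca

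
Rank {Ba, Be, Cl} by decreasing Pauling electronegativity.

Cl > Be > Ba

Be is in period 2, group 2; Cl is in period 3, group 17; Ba is in period 6, group 2.
Electronegativity increases across a period and decreases down a group, tracking effective nuclear charge and atomic size.
These span different periods and groups, so the two trends combine.
Be > Ba: they share group 2; the group trend gives Be the larger value.
Cl > Be: period and group pull opposite ways; the across-period shift dominates (3.16 vs 1.57).
Tabulated electronegativity (Pauling): Be 1.57, Cl 3.16, Ba 0.89.
So from highest to lowest: Cl > Be > Ba.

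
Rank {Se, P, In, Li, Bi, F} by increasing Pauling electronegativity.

EN rises left→right (higher Z_eff, smaller atoms) and falls top→bottom (larger, more shielded atoms).
Neither a single period nor a single group — weigh both effects.
In > Li: the two effects oppose for this pair; the across-period effect wins (1.78 vs 0.98).
Bi > In: the two effects oppose for this pair; the across-period effect wins (2.02 vs 1.78).
P > Bi: they share group 15; the group trend gives P the larger value.
Se > P: period and group pull opposite ways; the across-period shift dominates (2.55 vs 2.19).
F > Se: relative to Se, both the across-period and down-group shifts push F's electronegativity up.
Approximate values (Pauling): Li 0.98, F 3.98, P 2.19, Se 2.55, In 1.78, Bi 2.02.
So from lowest to highest: Li < In < Bi < P < Se < F.

Li < In < Bi < P < Se < F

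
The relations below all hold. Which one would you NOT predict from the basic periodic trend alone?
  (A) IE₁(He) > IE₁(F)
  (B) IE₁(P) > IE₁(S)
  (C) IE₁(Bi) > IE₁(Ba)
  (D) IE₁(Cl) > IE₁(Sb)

(B)

The general trend: first ionization energy increases across a period and decreases down a group.
(A) He (period 1, group 18) vs F (period 2, group 17): the stated order agrees with the simple trend.
(B) P (period 3, group 15) vs S (period 3, group 16): the stated order contradicts the simple trend.
(C) Bi (period 6, group 15) vs Ba (period 6, group 2): the stated order agrees with the simple trend.
(D) Cl (period 3, group 17) vs Sb (period 5, group 15): the stated order agrees with the simple trend.
The exception is (B): S (3p⁴) ionizes more easily than half-filled P (3p³) because the paired 3p electron in S is pushed out by e⁻–e⁻ repulsion.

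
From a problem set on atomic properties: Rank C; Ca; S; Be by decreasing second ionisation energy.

C > S > Be > Ca

Consider each +1 ion: C⁺ still has 3 valence electrons; Ca⁺ still has 1 valence electron; S⁺ still has 5 valence electrons; Be⁺ still has 1 valence electron.
All are still removing valence electrons, so compare the +1 ions as you would atoms: IE_2 generally rises across a period (higher Z_eff) and falls down a group (larger shell), subject to the usual subshell exceptions.
Valence configurations: C⁺ [He]2s²2p¹, Ca⁺ [Ar]4s¹, S⁺ [Ne]3s²3p³, Be⁺ [He]2s¹.
Tabulated IE_2 (kJ/mol): C 2353, Ca 1145, S 2252, Be 1757.
So the second ionization energies run Ca < Be < S < C.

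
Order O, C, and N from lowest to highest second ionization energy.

C, N, O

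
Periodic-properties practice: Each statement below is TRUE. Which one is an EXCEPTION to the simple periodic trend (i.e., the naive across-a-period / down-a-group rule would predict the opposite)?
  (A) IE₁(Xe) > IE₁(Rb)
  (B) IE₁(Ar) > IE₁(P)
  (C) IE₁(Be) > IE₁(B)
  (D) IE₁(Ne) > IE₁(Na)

The general trend: IE₁ increases across a period and decreases down a group.
(A) Xe (period 5, group 18) vs Rb (period 5, group 1): the stated order agrees with the simple trend.
(B) Ar (period 3, group 18) vs P (period 3, group 15): the stated order agrees with the simple trend.
(C) Be (period 2, group 2) vs B (period 2, group 13): the stated order contradicts the simple trend.
(D) Ne (period 2, group 18) vs Na (period 3, group 1): the stated order agrees with the simple trend.
The exception is (C): removing B's lone 2p electron is easier than breaking Be's filled 2s².

(C)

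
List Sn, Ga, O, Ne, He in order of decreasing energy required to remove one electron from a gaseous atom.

He > Ne > O > Sn > Ga

He is in period 1, group 18; O is in period 2, group 16; Ne is in period 2, group 18; Ga is in period 4, group 13; Sn is in period 5, group 14.
IE₁ increases left→right with effective nuclear charge and decreases top→bottom as the valence shell moves farther out.
These span different periods and groups, so the two trends combine.
Sn > Ga: period and group pull opposite ways; the across-period shift dominates (709 vs 579 kJ/mol).
O > Sn: relative to Sn, both the across-period and down-group shifts push O's first ionization energy up.
Ne > O: Ne lies to the right of O in period 2, so the across-period effect alone puts Ne higher.
He > Ne: He sits above Ne in group 18, so the down-group effect alone puts He higher.
Tabulated first ionization energy (kJ/mol): He 2372, O 1314, Ne 2081, Ga 579, Sn 709.
So from highest to lowest: He > Ne > O > Sn > Ga.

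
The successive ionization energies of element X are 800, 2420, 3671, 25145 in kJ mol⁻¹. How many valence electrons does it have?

3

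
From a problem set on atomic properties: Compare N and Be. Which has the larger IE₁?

N

Be is in period 2, group 2; N is in period 2, group 15.
Across a period the outer electron is held more tightly (higher IE₁); down a group it sits in a higher shell, more shielded, and comes off more easily.
All lie in period 2, so first ionization energy increases left to right.
So N has the larger IE₁ (N > Be).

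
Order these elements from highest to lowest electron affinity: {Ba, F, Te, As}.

F is in period 2, group 17; As is in period 4, group 15; Te is in period 5, group 16; Ba is in period 6, group 2.
Adding an electron releases more energy for atoms nearer the top right (short of the noble gases).
These span different periods and groups, so the two trends combine.
As > Ba: relative to Ba, both the across-period and down-group shifts push As's electron affinity up.
Te > As: period and group pull opposite ways; the across-period shift dominates (190 vs 78 kJ/mol).
F > Te: relative to Te, both the across-period and down-group shifts push F's electron affinity up.
For reference (kJ/mol): F 328, As 78, Te 190, Ba 14.
So from highest to lowest: F > Te > As > Ba.

F, Te, As, Ba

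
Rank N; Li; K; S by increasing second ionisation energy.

S < N < K < Li

The second ionization energy removes an electron from the +1 ion. For each element: N⁺ still has 4 valence electrons; Li⁺ is the bare [He] core; K⁺ is the bare [Ar] core; S⁺ still has 5 valence electrons.
Breaking into a closed-shell core is much more expensive than removing a leftover valence electron — K and Li have the largest IE_2 here.
Valence configurations: N⁺ [He]2s²2p², S⁺ [Ne]3s²3p³.
The numbers (kJ/mol): N 2856, Li 7298, K 3052, S 2252.
Overall IE_2 order: S < N < K < Li.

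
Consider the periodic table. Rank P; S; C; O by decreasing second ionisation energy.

O, C, S, P

Consider each +1 ion: P⁺ still has 4 valence electrons; S⁺ still has 5 valence electrons; C⁺ still has 3 valence electrons; O⁺ still has 5 valence electrons.
All are still removing valence electrons, so compare the +1 ions as you would atoms: IE_2 generally rises across a period (higher Z_eff) and falls down a group (larger shell), subject to the usual subshell exceptions.
Valence configurations: P⁺ [Ne]3s²3p², S⁺ [Ne]3s²3p³, C⁺ [He]2s²2p¹, O⁺ [He]2s²2p³.
The numbers (kJ/mol): P 1907, S 2252, C 2353, O 3388.
Putting it together, IE_2: P < S < C < O.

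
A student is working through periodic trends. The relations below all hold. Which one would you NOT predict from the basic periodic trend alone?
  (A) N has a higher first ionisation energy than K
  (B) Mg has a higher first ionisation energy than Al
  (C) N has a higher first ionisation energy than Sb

The general trend: first ionisation energy increases across a period and decreases down a group.
(A) N (period 2, group 15) vs K (period 4, group 1): the stated order agrees with the simple trend.
(B) Mg (period 3, group 2) vs Al (period 3, group 13): the stated order contradicts the simple trend.
(C) N (period 2, group 15) vs Sb (period 5, group 15): the stated order agrees with the simple trend.
The exception is (B): Al's single 3p electron is easier to remove than one from Mg's filled 3s².

(B)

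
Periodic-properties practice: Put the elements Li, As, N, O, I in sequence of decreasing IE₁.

N > O > I > As > Li

Removing the outermost electron gets harder across a period and easier down a group.
Neither a single period nor a single group — weigh both effects.
As > Li: period and group pull opposite ways; the across-period shift dominates (947 vs 520 kJ/mol).
I > As: the two effects oppose for this pair; the across-period effect wins (1008 vs 947 kJ/mol).
O > I: the two effects oppose for this pair; the down-group effect wins (1314 vs 1008 kJ/mol).
N > O: this pair runs against the simple trend — see the exception note.
Note the exception: N has a higher first ionization energy than O, contrary to the simple trend — pairing an electron in O's 2p⁴ costs repulsion energy, so O ionizes more easily than half-filled N (2p³).
For reference (kJ/mol): Li 520, N 1402, O 1314, As 947, I 1008.
So from highest to lowest: N > O > I > As > Li.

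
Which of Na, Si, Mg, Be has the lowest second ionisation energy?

Mg

IE_2 is the cost of taking one more electron from the +1 cation: Na⁺ is the bare [Ne] core; Si⁺ still has 3 valence electrons; Mg⁺ still has 1 valence electron; Be⁺ still has 1 valence electron.
Core electrons are held far more tightly than valence electrons, so Na tops the IE_2 order.
Valence configurations: Si⁺ [Ne]3s²3p¹, Mg⁺ [Ne]3s¹, Be⁺ [He]2s¹.
Approximate IE_2 values (kJ/mol): Na 4562, Si 1577, Mg 1451, Be 1757.
So the second ionization energies run Mg < Si < Be < Na.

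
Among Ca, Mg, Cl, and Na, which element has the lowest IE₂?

The second ionization energy removes an electron from the +1 ion. For each element: Ca⁺ still has 1 valence electron; Mg⁺ still has 1 valence electron; Cl⁺ still has 6 valence electrons; Na⁺ is the bare [Ne] core.
Pulling an electron out of a noble-gas core costs far more than removing a remaining valence electron, so Na sits at the high end of IE_2.
Valence configurations: Ca⁺ [Ar]4s¹, Mg⁺ [Ne]3s¹, Cl⁺ [Ne]3s²3p⁴.
Approximate IE_2 values (kJ/mol): Ca 1145, Mg 1451, Cl 2298, Na 4562.
Hence IE_2: Ca < Mg < Cl < Na.

Ca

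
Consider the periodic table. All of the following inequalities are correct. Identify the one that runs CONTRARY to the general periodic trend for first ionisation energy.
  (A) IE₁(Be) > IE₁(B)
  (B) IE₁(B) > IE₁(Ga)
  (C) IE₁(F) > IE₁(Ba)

The general trend: first ionisation energy increases across a period and decreases down a group.
(A) Be (period 2, group 2) vs B (period 2, group 13): the stated order contradicts the simple trend.
(B) B (period 2, group 13) vs Ga (period 4, group 13): the stated order agrees with the simple trend.
(C) F (period 2, group 17) vs Ba (period 6, group 2): the stated order agrees with the simple trend.
The exception is (A): removing B's lone 2p electron is easier than breaking Be's filled 2s².

(A)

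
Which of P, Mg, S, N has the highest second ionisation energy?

N

After 1 electron has been removed, what remains? P⁺ still has 4 valence electrons; Mg⁺ still has 1 valence electron; S⁺ still has 5 valence electrons; N⁺ still has 4 valence electrons.
All are still removing valence electrons, so compare the +1 ions as you would atoms: IE_2 generally rises across a period (higher Z_eff) and falls down a group (larger shell), subject to the usual subshell exceptions.
Valence configurations: P⁺ [Ne]3s²3p², Mg⁺ [Ne]3s¹, S⁺ [Ne]3s²3p³, N⁺ [He]2s²2p².
Approximate IE_2 values (kJ/mol): P 1907, Mg 1451, S 2252, N 2856.
Hence IE_2: Mg < P < S < N.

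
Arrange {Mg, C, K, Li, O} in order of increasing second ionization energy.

Mg < C < K < O < Li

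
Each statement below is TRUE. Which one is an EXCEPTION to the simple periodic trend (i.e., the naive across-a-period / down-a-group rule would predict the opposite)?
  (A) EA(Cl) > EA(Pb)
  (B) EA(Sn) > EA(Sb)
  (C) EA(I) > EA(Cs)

The general trend: electron affinity increases across a period and decreases down a group.
(A) Cl (period 3, group 17) vs Pb (period 6, group 14): the stated order agrees with the simple trend.
(B) Sn (period 5, group 14) vs Sb (period 5, group 15): the stated order contradicts the simple trend.
(C) I (period 5, group 17) vs Cs (period 6, group 1): the stated order agrees with the simple trend.
The exception is (B): adding an electron to Sb's half-filled 5p³ is unfavourable, so Sn has the more exothermic EA.

(B)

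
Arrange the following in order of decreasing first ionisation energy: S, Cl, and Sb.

Cl > S > Sb

S is in period 3, group 16; Cl is in period 3, group 17; Sb is in period 5, group 15.
First ionization energy rises across a period (greater Z_eff holds electrons more tightly) and falls down a group (valence electrons are farther from the nucleus).
These span different periods and groups, so the two trends combine.
S > Sb: relative to Sb, both the across-period and down-group shifts push S's first ionization energy up.
Cl > S: both are in period 3; the period trend gives Cl the larger value.
Tabulated first ionization energy (kJ/mol): S 1000, Cl 1251, Sb 831.
So from highest to lowest: Cl > S > Sb.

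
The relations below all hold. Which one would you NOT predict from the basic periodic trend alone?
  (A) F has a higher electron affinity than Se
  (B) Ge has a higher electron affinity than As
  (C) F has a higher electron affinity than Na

The general trend: electron affinity increases across a period and decreases down a group.
(A) F (period 2, group 17) vs Se (period 4, group 16): the stated order agrees with the simple trend.
(B) Ge (period 4, group 14) vs As (period 4, group 15): the stated order contradicts the simple trend.
(C) F (period 2, group 17) vs Na (period 3, group 1): the stated order agrees with the simple trend.
The exception is (B): adding an electron to As's half-filled 4p³ is unfavourable, so Ge (4p²) has the more exothermic EA.

(B)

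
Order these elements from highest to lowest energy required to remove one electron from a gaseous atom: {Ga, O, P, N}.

N, O, P, Ga

N is in period 2, group 15; O is in period 2, group 16; P is in period 3, group 15; Ga is in period 4, group 13.
First ionization energy rises across a period (greater Z_eff holds electrons more tightly) and falls down a group (valence electrons are farther from the nucleus).
Neither a single period nor a single group — weigh both effects.
P > Ga: both effects reinforce here, so P is clearly the higher of the two.
O > P: relative to P, both the across-period and down-group shifts push O's first ionization energy up.
N > O: this pair runs against the simple trend — see the exception note.
Note the exception: N has a higher first ionization energy than O, contrary to the simple trend — pairing an electron in O's 2p⁴ costs repulsion energy, so O ionizes more easily than half-filled N (2p³).
Approximate values (kJ/mol): N 1402, O 1314, P 1012, Ga 579.
So from highest to lowest: N > O > P > Ga.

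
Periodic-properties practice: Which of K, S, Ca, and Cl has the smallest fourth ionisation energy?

S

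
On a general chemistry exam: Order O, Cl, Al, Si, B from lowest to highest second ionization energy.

The second ionization energy removes an electron from the +1 ion. For each element: O⁺ still has 5 valence electrons; Cl⁺ still has 6 valence electrons; Al⁺ still has 2 valence electrons; Si⁺ still has 3 valence electrons; B⁺ still has 2 valence electrons.
All are still removing valence electrons, so compare the +1 ions as you would atoms: IE_2 generally rises across a period (higher Z_eff) and falls down a group (larger shell), subject to the usual subshell exceptions.
Valence configurations: O⁺ [He]2s²2p³, Cl⁺ [Ne]3s²3p⁴, Al⁺ [Ne]3s², Si⁺ [Ne]3s²3p¹, B⁺ [He]2s².
Si⁺ loses a lone 3p electron whereas Al⁺ must break into a filled 3s² pair, so IE_2(Al) > IE_2(Si) even though Si has the higher nuclear charge.
Approximate IE_2 values (kJ/mol): O 3388, Cl 2298, Al 1817, Si 1577, B 2427.
So the second ionization energies run Si < Al < Cl < B < O.

Si, Al, Cl, B, O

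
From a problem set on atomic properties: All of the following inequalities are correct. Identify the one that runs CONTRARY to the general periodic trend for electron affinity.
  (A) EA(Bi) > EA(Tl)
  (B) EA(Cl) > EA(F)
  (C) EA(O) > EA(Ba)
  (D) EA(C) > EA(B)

(B)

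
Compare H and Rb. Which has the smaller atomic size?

H is in period 1, group 1; Rb is in period 5, group 1.
Radius decreases left→right (rising Z_eff, same n) and increases top→bottom (higher n).
All are in group 1, so atomic radius increases down the group.
So H has the smaller atomic size (H < Rb).

H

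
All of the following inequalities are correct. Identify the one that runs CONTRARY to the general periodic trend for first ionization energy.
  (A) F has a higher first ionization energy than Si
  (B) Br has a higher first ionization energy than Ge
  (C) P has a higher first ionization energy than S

(C)

The general trend: first ionization energy increases across a period and decreases down a group.
(A) F (period 2, group 17) vs Si (period 3, group 14): the stated order agrees with the simple trend.
(B) Br (period 4, group 17) vs Ge (period 4, group 14): the stated order agrees with the simple trend.
(C) P (period 3, group 15) vs S (period 3, group 16): the stated order contradicts the simple trend.
The exception is (C): S (3p⁴) ionizes more easily than half-filled P (3p³) because the paired 3p electron in S is pushed out by e⁻–e⁻ repulsion.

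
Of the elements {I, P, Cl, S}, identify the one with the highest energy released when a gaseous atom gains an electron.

Cl

P is in period 3, group 15; S is in period 3, group 16; Cl is in period 3, group 17; I is in period 5, group 17.
EA tends to increase across a period and decrease down a group, though the pattern is less regular than for IE or radius.
Neither a single period nor a single group — weigh both effects.
S > P: both are in period 3; the period trend gives S the larger value.
I > S: period and group pull opposite ways; the across-period shift dominates (295 vs 200 kJ/mol).
Cl > I: Cl sits above I in group 17, so the down-group effect alone puts Cl higher.
Tabulated electron affinity (kJ/mol): P 72, S 200, Cl 349, I 295.
The highest energy released when a gaseous atom gains an electron among these belongs to Cl.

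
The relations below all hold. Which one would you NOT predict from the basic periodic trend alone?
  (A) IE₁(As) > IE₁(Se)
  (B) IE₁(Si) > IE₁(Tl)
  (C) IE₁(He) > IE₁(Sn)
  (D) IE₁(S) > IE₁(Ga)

(A)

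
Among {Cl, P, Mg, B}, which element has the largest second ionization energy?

B

IE_2 is the cost of taking one more electron from the +1 cation: Cl⁺ still has 6 valence electrons; P⁺ still has 4 valence electrons; Mg⁺ still has 1 valence electron; B⁺ still has 2 valence electrons.
All are still removing valence electrons, so compare the +1 ions as you would atoms: IE_2 generally rises across a period (higher Z_eff) and falls down a group (larger shell), subject to the usual subshell exceptions.
Valence configurations: Cl⁺ [Ne]3s²3p⁴, P⁺ [Ne]3s²3p², Mg⁺ [Ne]3s¹, B⁺ [He]2s².
Tabulated IE_2 (kJ/mol): Cl 2298, P 1907, Mg 1451, B 2427.
Overall IE_2 order: Mg < P < Cl < B.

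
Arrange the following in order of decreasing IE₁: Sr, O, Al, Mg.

O is in period 2, group 16; Mg is in period 3, group 2; Al is in period 3, group 13; Sr is in period 5, group 2.
Removing the outermost electron gets harder across a period and easier down a group.
These span different periods and groups, so the two trends combine.
Al > Sr: both effects reinforce here, so Al is clearly the higher of the two.
Mg > Al: this pair runs against the simple trend — see the exception note.
O > Mg: relative to Mg, both the across-period and down-group shifts push O's first ionization energy up.
Note the exception: Mg has a higher first ionization energy than Al, contrary to the simple trend — Al's single 3p electron is easier to remove than one from Mg's filled 3s².
Tabulated first ionization energy (kJ/mol): O 1314, Mg 738, Al 578, Sr 550.
So from highest to lowest: O > Mg > Al > Sr.

O > Mg > Al > Sr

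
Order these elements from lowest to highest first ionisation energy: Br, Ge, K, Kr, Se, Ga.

K is in period 4, group 1; Ga is in period 4, group 13; Ge is in period 4, group 14; Se is in period 4, group 16; Br is in period 4, group 17; Kr is in period 4, group 18.
First ionization energy rises across a period (greater Z_eff holds electrons more tightly) and falls down a group (valence electrons are farther from the nucleus).
All lie in period 4, so first ionization energy increases left to right.
So from lowest to highest: K < Ga < Ge < Se < Br < Kr.

K < Ga < Ge < Se < Br < Kr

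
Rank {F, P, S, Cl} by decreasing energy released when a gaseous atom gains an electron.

Cl > F > S > P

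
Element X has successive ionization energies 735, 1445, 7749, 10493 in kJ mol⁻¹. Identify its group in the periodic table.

Group 2

Look for the largest jump between consecutive ionization energies: IE3/IE2 ≈ 5.4, far larger than any earlier ratio.
That jump marks the point where a core electron is being removed. So the atom has 2 valence electrons.
A main-group element with 2 valence electrons is in group 2.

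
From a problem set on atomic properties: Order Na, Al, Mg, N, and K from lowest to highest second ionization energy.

IE_2 is the cost of taking one more electron from the +1 cation: Na⁺ is the bare [Ne] core; Al⁺ still has 2 valence electrons; Mg⁺ still has 1 valence electron; N⁺ still has 4 valence electrons; K⁺ is the bare [Ar] core.
Pulling an electron out of a noble-gas core costs far more than removing a remaining valence electron, so K and Na sit at the high end of IE_2.
Valence configurations: Al⁺ [Ne]3s², Mg⁺ [Ne]3s¹, N⁺ [He]2s²2p².
Approximate IE_2 values (kJ/mol): Na 4562, Al 1817, Mg 1451, N 2856, K 3052.
So the second ionization energies run Mg < Al < N < K < Na.

Mg < Al < N < K < Na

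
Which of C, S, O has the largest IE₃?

The third ionization energy removes an electron from the +2 ion. For each element: C²⁺ still has 2 valence electrons; S²⁺ still has 4 valence electrons; O²⁺ still has 4 valence electrons.
All are still removing valence electrons, so compare the +2 ions as you would atoms: IE_3 generally rises across a period (higher Z_eff) and falls down a group (larger shell), subject to the usual subshell exceptions.
Valence configurations: C²⁺ [He]2s², S²⁺ [Ne]3s²3p², O²⁺ [He]2s²2p².
Tabulated IE_3 (kJ/mol): C 4620, S 3357, O 5300.
Overall IE_3 order: S < C < O.

O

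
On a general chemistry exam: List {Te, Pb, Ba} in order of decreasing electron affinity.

Te > Pb > Ba

Te is in period 5, group 16; Ba is in period 6, group 2; Pb is in period 6, group 14.
Atoms with high Z_eff and room in the valence shell (especially the halogens) have the most exothermic electron affinities.
Here both period and group differ, so the two effects have to be weighed against each other.
Pb > Ba: both are in period 6; the period trend gives Pb the larger value.
Te > Pb: relative to Pb, both the across-period and down-group shifts push Te's electron affinity up.
Approximate values (kJ/mol): Te 190, Ba 14, Pb 35.
So from highest to lowest: Te > Pb > Ba.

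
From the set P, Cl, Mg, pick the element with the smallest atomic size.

Cl

Mg is in period 3, group 2; P is in period 3, group 15; Cl is in period 3, group 17.
Atomic radius shrinks across a period as nuclear charge pulls the same shell inward, and grows down a group as new shells are added.
All lie in period 3, so atomic radius increases right to left.
The smallest atomic size among these belongs to Cl.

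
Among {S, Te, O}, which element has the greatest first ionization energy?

O

O is in period 2, group 16; S is in period 3, group 16; Te is in period 5, group 16.
First ionization energy rises across a period (greater Z_eff holds electrons more tightly) and falls down a group (valence electrons are farther from the nucleus).
All are in group 16, so first ionization energy increases up the group.
The greatest first ionization energy among these belongs to O.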